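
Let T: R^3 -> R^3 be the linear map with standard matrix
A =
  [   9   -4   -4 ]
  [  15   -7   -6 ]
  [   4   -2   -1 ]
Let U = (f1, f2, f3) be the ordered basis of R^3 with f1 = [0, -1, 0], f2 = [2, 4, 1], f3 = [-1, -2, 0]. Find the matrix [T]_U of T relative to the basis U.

Let P have columns f1, ..., f3. Then [T]_U = P^(-1) A P.
Here det P = 1, so P^(-1) is integer; computing A P first and then P^(-1)(A P) gives [[1, 0, -1], [2, -1, 0], [0, 0, 1]].

[[1, 0, -1], [2, -1, 0], [0, 0, 1]]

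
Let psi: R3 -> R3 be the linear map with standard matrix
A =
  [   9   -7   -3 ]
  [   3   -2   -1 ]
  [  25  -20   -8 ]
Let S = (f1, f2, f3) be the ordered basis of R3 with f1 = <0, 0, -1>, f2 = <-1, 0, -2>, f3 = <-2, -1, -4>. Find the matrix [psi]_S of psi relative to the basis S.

With P the matrix whose columns are f1, ..., f3, [psi]_S = P^(-1) A P.
Column by column: psi(f1) = A f1 = <3, 1, 8>; its S-coordinates <-2, -1, -1> give column 1.
Continuing for each basis vector yields [psi]_S = [[-2, 3, 0], [-1, 1, -1], [-1, 1, 0]].

[[-2, 3, 0], [-1, 1, -1], [-1, 1, 0]]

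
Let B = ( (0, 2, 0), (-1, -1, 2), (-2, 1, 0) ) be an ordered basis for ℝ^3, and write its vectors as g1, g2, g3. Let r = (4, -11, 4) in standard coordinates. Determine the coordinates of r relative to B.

(-3, 2, -3)

We seek scalars with c_1 g1 + ... + c_3 g3 = r; equivalently solve M c = r where the columns of M are g1, ..., g3.
Solving this 3x3 system gives c = (-3, 2, -3).
Check: -3g1 + 2g2 - 3g3 = (4, -11, 4).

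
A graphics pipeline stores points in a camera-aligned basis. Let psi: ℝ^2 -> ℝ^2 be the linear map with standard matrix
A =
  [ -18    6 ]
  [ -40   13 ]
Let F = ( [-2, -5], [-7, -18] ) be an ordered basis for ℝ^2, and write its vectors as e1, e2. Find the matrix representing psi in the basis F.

With P the matrix whose columns are e1, e2, [psi]_F = P^(-1) A P.
Column by column: psi(e1) = A e1 = [6, 15]; its F-coordinates [-3, 0] give column 1.
Continuing for each basis vector yields [psi]_F = [[-3, -2], [0, -2]].

[[-3, -2], [0, -2]]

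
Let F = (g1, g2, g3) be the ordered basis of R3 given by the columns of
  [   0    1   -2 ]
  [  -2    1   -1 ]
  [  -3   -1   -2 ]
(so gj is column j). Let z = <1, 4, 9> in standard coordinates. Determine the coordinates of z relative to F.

[z]_F is the unique c with M c = z, where M has columns g1, ..., g3.
Solving this 3x3 system gives c = (-2, -1, -1).
Check: -2g1 - g2 - g3 = <1, 4, 9>.

<-2, -1, -1>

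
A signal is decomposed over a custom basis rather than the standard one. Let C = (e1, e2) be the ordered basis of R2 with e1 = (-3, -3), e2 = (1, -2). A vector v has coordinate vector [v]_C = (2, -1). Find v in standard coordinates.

By definition v = 2e1 - e2.
Summing componentwise gives (-7, -4).

(-7, -4)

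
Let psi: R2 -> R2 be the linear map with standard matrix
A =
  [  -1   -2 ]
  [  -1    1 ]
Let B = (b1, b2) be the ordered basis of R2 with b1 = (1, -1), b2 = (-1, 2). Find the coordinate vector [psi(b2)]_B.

Compute psi(b2) = A b2 = (-3, 3) in standard coordinates.
Then write this in B-coordinates: solve for y in y_1 b1 + y_2 b2 = (-3, 3).
This gives y = (-3, 0), which is column 2 of [psi]_B.

(-3, 0)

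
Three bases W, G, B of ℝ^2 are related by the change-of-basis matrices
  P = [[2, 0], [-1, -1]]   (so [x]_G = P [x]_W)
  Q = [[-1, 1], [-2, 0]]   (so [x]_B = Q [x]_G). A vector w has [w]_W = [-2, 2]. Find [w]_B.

[4, 8]

Composing the changes, [w]_B = Q P [w]_W.
Q P = [[-3, -1], [-4, 0]]; applying this to [-2, 2] gives [4, 8].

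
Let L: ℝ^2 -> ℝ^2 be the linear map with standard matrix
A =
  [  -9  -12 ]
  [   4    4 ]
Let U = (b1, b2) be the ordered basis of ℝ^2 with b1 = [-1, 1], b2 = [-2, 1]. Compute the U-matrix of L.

[[-3, -2], [3, -2]]

With P the matrix whose columns are b1, b2, [L]_U = P^(-1) A P.
Column by column: L(b1) = A b1 = [-3, 0]; its U-coordinates [-3, 3] give column 1.
Continuing for each basis vector yields [L]_U = [[-3, -2], [3, -2]].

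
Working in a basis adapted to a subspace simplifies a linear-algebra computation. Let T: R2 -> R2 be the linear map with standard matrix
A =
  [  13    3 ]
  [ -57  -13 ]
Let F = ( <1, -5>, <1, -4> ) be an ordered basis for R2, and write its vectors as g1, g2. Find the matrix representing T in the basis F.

[[0, 1], [-2, 0]]

The j-th column of [T]_F is [T(gj)]_F.
T(g1) = A g1 = <-2, 8> = 0·g1 - 2g2, so column 1 is <0, -2>.
Repeating for g2 and assembling the columns gives [[0, 1], [-2, 0]].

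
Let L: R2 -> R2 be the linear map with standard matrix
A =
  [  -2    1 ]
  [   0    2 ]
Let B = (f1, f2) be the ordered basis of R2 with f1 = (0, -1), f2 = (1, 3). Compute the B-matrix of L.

[[-1, -3], [-1, 1]]

With P the matrix whose columns are f1, f2, [L]_B = P^(-1) A P.
Column by column: L(f1) = A f1 = (-1, -2); its B-coordinates (-1, -1) give column 1.
Continuing for each basis vector yields [L]_B = [[-1, -3], [-1, 1]].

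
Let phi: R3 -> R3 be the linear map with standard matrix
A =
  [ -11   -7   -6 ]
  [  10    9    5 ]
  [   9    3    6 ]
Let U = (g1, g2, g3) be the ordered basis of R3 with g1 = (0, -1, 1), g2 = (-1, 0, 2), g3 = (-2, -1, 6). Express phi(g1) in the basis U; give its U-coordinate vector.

(3, -3, 1)

Compute phi(g1) = A g1 = (1, -4, 3) in standard coordinates.
Then write this in U-coordinates: solve for y in y_1 g1 + ... + y_3 g3 = (1, -4, 3).
This gives y = (3, -3, 1), which is column 1 of [phi]_U.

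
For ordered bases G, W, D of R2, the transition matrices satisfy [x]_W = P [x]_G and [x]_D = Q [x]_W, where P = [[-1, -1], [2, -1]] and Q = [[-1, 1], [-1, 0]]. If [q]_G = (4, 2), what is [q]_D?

(12, 6)

Composing the changes, [q]_D = Q P [q]_G.
Q P = [[3, 0], [1, 1]]; applying this to (4, 2) gives (12, 6).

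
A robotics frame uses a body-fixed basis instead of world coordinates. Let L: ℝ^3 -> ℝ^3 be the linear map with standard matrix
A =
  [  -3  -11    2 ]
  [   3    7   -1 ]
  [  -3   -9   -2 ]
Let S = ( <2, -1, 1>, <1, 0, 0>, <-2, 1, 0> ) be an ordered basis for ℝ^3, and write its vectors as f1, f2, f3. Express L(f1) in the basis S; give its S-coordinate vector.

<1, 3, -1>

Column 1 of [L]_S is the S-coordinate vector of L(f1).
In standard coordinates L(f1) = A f1 = <7, -2, 1>.
Converting to S: <7, -2, 1> = f1 + 3f2 - f3, so the coordinate vector is <1, 3, -1>.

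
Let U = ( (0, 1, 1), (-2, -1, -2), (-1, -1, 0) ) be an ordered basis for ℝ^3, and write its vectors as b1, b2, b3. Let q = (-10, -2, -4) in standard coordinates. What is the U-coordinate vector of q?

(4, 4, 2)

Write q = c_1 b1 + ... + c_3 b3 and solve for the c_i.
Gaussian elimination on [M | q] yields c = (4, 4, 2).
Check: 4b1 + 4b2 + 2b3 = (-10, -2, -4).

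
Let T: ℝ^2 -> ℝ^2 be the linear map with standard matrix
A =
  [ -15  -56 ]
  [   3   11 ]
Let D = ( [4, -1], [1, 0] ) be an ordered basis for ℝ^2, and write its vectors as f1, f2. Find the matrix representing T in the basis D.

[[-1, -3], [0, -3]]

With P the matrix whose columns are f1, f2, [T]_D = P^(-1) A P.
Column by column: T(f1) = A f1 = [-4, 1]; its D-coordinates [-1, 0] give column 1.
Continuing for each basis vector yields [T]_D = [[-1, -3], [0, -3]].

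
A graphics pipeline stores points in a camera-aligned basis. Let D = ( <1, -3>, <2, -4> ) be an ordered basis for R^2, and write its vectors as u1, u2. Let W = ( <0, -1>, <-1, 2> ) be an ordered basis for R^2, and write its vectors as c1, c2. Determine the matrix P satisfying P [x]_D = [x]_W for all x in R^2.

Take x = uj: its D-coordinates are the j-th standard unit vector, so P e_j — column j of P — equals [uj]_W.
u1 = c1 - c2, giving column 1 = <1, -1>; repeating for each j gives P = [[1, 0], [-1, -2]].

[[1, 0], [-1, -2]]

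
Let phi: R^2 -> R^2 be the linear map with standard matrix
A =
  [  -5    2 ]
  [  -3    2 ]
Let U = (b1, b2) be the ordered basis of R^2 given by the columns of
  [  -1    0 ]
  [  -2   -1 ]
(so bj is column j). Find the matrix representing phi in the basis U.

[[-1, 2], [3, -2]]

The j-th column of [phi]_U is [phi(bj)]_U.
phi(b1) = A b1 = (1, -1) = -b1 + 3b2, so column 1 is (-1, 3).
Repeating for b2 and assembling the columns gives [[-1, 2], [3, -2]].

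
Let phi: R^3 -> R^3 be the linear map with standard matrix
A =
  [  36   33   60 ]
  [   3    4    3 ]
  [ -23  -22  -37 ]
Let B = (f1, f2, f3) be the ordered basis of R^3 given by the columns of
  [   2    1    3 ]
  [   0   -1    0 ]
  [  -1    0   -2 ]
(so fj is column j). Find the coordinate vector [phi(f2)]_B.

<1, 1, 0>

Column 2 of [phi]_B is the B-coordinate vector of phi(f2).
In standard coordinates phi(f2) = A f2 = <3, -1, -1>.
Converting to B: <3, -1, -1> = f1 + f2 + 0·f3, so the coordinate vector is <1, 1, 0>.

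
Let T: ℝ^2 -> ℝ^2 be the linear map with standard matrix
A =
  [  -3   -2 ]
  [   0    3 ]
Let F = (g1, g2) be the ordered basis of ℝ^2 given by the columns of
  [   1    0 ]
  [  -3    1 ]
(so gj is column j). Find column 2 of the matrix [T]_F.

<-2, -3>

Compute T(g2) = A g2 = <-2, 3> in standard coordinates.
Then write this in F-coordinates: solve for y in y_1 g1 + y_2 g2 = <-2, 3>.
This gives y = <-2, -3>, which is column 2 of [T]_F.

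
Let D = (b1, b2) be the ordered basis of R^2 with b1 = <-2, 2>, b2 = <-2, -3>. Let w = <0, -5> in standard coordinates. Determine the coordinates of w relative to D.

Write w = c_1 b1 + c_2 b2 and solve for the c_i.
System: -2c_1 - 2c_2 = 0, 2c_1 - 3c_2 = -5; solving gives c_1 = -1, c_2 = 1.
Check: -b1 + b2 = <0, -5>.

<-1, 1>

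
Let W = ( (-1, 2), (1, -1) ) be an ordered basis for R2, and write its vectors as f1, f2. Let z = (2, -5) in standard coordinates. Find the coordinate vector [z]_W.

We seek scalars with c_1 f1 + c_2 f2 = z; equivalently solve M c = z where the columns of M are f1, f2.
System: -c_1 + c_2 = 2, 2c_1 - c_2 = -5; solving gives c_1 = -3, c_2 = -1.
Check: -3f1 - f2 = (2, -5).

(-3, -1)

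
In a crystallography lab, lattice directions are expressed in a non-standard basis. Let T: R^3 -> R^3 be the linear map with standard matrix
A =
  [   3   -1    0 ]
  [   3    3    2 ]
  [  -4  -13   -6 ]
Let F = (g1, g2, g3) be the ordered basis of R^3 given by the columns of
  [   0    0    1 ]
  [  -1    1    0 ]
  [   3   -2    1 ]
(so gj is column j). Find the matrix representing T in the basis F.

[[0, -2, -3], [3, -3, 2], [1, -1, 3]]

The j-th column of [T]_F is [T(gj)]_F.
T(g1) = A g1 = [1, 3, -5] = 0·g1 + 3g2 + g3, so column 1 is [0, 3, 1].
Repeating for g2, g3 and assembling the columns gives [[0, -2, -3], [3, -3, 2], [1, -1, 3]].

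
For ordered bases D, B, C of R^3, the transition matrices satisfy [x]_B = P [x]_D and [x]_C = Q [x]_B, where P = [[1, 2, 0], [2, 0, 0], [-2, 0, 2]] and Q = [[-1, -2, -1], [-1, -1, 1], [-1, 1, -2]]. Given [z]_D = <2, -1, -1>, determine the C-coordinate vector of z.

<-2, -10, 16>

Composing the changes, [z]_C = Q P [z]_D.
Q P = [[-3, -2, -2], [-5, -2, 2], [5, -2, -4]]; applying this to <2, -1, -1> gives <-2, -10, 16>.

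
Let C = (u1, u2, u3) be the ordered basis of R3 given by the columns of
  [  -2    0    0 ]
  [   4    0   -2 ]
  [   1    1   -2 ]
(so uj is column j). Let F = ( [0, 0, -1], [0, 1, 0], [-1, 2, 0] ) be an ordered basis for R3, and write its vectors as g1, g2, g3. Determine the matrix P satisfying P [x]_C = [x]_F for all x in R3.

Take x = uj: its C-coordinates are the j-th standard unit vector, so P e_j — column j of P — equals [uj]_F.
u1 = -g1 + 0·g2 + 2g3, giving column 1 = [-1, 0, 2]; repeating for each j gives P = [[-1, -1, 2], [0, 0, -2], [2, 0, 0]].

[[-1, -1, 2], [0, 0, -2], [2, 0, 0]]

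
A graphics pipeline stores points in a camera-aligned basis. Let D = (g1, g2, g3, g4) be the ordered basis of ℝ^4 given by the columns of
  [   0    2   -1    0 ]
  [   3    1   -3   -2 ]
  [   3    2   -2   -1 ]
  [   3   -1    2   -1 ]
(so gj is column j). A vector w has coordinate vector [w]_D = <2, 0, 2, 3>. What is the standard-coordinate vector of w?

By definition w = 2g1 + 0·g2 + 2g3 + 3g4.
Summing componentwise gives <-2, -6, -1, 7>.

<-2, -6, -1, 7>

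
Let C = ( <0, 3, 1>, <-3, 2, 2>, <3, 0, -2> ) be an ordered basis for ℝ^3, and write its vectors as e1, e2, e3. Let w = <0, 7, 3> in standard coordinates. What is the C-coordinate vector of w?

<3, -1, -1>

We seek scalars with c_1 e1 + ... + c_3 e3 = w; equivalently solve M c = w where the columns of M are e1, ..., e3.
Row-reducing the augmented matrix [M | w] gives c = (3, -1, -1).
Check: 3e1 - e2 - e3 = <0, 7, 3>.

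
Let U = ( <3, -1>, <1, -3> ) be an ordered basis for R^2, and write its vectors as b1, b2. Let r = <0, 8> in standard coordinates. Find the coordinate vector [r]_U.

<1, -3>

We seek scalars with c_1 b1 + c_2 b2 = r; equivalently solve M c = r where the columns of M are b1, b2.
System: 3c_1 + c_2 = 0, -c_1 - 3c_2 = 8; solving gives c_1 = 1, c_2 = -3.
Check: b1 - 3b2 = <0, 8>.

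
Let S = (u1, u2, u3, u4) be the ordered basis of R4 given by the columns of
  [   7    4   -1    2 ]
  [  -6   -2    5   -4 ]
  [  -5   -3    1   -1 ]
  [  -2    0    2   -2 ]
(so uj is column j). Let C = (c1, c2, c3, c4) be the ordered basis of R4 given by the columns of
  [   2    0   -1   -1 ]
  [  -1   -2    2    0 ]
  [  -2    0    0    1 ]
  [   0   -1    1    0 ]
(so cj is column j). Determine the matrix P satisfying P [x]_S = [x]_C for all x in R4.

[[2, 2, -1, 0], [0, -1, -2, 1], [-2, -1, 0, -1], [-1, 1, -1, -1]]

Column j of P is [uj]_C, since P maps S-coordinates to C-coordinates.
Expressing u1 in C: u1 = 2c1 + 0·c2 - 2c3 - c4, so column 1 of P is (2, 0, -2, -1).
Doing the same for each uj gives P = [[2, 2, -1, 0], [0, -1, -2, 1], [-2, -1, 0, -1], [-1, 1, -1, -1]].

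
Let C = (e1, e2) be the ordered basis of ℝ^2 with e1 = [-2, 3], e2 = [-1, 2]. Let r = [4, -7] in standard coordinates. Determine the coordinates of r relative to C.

[-1, -2]

Write r = c_1 e1 + c_2 e2 and solve for the c_i.
System: -2c_1 - c_2 = 4, 3c_1 + 2c_2 = -7; solving gives c_1 = -1, c_2 = -2.
Check: -e1 - 2e2 = [4, -7].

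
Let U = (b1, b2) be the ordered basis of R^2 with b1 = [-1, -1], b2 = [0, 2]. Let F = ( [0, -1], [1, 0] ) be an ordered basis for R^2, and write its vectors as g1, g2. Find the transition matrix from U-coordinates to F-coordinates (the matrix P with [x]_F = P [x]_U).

Take x = bj: its U-coordinates are the j-th standard unit vector, so P e_j — column j of P — equals [bj]_F.
b1 = g1 - g2, giving column 1 = [1, -1]; repeating for each j gives P = [[1, -2], [-1, 0]].

[[1, -2], [-1, 0]]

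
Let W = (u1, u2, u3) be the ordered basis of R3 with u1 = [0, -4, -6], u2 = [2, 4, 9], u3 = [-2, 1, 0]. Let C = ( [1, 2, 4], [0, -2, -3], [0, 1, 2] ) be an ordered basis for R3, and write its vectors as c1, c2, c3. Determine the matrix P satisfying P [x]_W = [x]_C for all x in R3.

Take x = uj: its W-coordinates are the j-th standard unit vector, so P e_j — column j of P — equals [uj]_C.
u1 = 0·c1 + 2c2 + 0·c3, giving column 1 = [0, 2, 0]; repeating for each j gives P = [[0, 2, -2], [2, 1, -2], [0, 2, 1]].

[[0, 2, -2], [2, 1, -2], [0, 2, 1]]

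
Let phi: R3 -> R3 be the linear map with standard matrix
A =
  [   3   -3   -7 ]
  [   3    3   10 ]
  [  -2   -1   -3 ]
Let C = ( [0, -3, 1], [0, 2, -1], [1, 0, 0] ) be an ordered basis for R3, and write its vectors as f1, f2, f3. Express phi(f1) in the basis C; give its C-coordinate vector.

[-1, -1, 2]

Column 1 of [phi]_C is the C-coordinate vector of phi(f1).
In standard coordinates phi(f1) = A f1 = [2, 1, 0].
Converting to C: [2, 1, 0] = -f1 - f2 + 2f3, so the coordinate vector is [-1, -1, 2].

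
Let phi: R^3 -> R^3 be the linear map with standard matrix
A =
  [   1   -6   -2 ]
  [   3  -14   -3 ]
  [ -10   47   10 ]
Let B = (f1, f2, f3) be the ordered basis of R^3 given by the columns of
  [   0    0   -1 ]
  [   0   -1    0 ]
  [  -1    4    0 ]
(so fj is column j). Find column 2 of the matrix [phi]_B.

<-1, -2, 2>

Column 2 of [phi]_B is the B-coordinate vector of phi(f2).
In standard coordinates phi(f2) = A f2 = <-2, 2, -7>.
Converting to B: <-2, 2, -7> = -f1 - 2f2 + 2f3, so the coordinate vector is <-1, -2, 2>.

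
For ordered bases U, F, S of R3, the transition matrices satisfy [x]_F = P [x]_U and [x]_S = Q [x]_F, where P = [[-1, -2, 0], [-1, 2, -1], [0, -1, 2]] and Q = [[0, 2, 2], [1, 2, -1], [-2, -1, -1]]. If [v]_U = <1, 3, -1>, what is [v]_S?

<2, 10, 13>

First [v]_F = P [v]_U = <-7, 6, -5>.
Then [v]_S = Q [v]_F = <2, 10, 13>.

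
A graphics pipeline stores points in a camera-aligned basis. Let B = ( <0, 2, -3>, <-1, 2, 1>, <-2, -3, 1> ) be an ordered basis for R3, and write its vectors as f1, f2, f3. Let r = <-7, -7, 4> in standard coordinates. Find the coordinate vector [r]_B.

Write r = c_1 f1 + ... + c_3 f3 and solve for the c_i.
Gaussian elimination on [M | r] yields c = (0, 1, 3).
Check: 0·f1 + f2 + 3f3 = <-7, -7, 4>.

<0, 1, 3>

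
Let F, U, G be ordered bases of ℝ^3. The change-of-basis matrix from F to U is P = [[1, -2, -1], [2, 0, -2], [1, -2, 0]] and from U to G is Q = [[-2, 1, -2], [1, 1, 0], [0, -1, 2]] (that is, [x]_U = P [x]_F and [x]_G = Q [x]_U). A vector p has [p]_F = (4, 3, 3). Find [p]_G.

(16, -3, -6)

Composing the changes, [p]_G = Q P [p]_F.
Q P = [[-2, 8, 0], [3, -2, -3], [0, -4, 2]]; applying this to (4, 3, 3) gives (16, -3, -6).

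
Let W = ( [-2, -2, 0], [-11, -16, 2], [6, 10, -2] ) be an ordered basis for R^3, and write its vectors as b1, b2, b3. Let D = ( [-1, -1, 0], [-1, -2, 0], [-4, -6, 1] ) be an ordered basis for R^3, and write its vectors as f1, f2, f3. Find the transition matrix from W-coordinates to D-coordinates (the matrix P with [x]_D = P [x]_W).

[[2, 2, 2], [0, 1, 0], [0, 2, -2]]

Let M have columns bj and N have columns fj. Then for every x, N [x]_D = x = M [x]_W, so P = N^(-1) M.
Since det N = 1, N^(-1) has integer entries; multiplying gives P = [[2, 2, 2], [0, 1, 0], [0, 2, -2]].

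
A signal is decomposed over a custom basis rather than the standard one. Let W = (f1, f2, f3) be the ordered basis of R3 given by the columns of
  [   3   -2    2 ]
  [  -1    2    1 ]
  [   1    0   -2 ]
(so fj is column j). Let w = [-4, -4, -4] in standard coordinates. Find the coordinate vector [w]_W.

Write w = c_1 f1 + ... + c_3 f3 and solve for the c_i.
Row-reducing the augmented matrix [M | w] gives c = (-4, -4, 0).
Check: -4f1 - 4f2 + 0·f3 = [-4, -4, -4].

[-4, -4, 0]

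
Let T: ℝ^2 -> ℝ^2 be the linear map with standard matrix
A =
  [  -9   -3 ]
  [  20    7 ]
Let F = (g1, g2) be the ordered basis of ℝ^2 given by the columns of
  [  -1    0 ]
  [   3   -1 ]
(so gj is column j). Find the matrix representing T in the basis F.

With P the matrix whose columns are g1, g2, [T]_F = P^(-1) A P.
Column by column: T(g1) = A g1 = (0, 1); its F-coordinates (0, -1) give column 1.
Continuing for each basis vector yields [T]_F = [[0, -3], [-1, -2]].

[[0, -3], [-1, -2]]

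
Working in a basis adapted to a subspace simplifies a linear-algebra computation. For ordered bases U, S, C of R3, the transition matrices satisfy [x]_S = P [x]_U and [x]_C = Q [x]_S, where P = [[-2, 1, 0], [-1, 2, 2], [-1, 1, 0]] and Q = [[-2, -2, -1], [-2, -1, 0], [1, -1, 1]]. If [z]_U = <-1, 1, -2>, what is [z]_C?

Apply P to get S-coordinates <3, -1, 2>, then Q to get C-coordinates.
The result is [z]_C = <-6, -5, 6>.

<-6, -5, 6>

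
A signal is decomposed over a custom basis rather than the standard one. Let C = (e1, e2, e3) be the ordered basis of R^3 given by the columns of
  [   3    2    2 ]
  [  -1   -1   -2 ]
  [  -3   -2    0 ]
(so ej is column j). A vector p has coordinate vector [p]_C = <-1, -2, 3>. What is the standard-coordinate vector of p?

<-1, -3, 7>

p = M [p]_C, where M has columns e1, ..., e3.
Carrying out the matrix-vector product, p = <-1, -3, 7>.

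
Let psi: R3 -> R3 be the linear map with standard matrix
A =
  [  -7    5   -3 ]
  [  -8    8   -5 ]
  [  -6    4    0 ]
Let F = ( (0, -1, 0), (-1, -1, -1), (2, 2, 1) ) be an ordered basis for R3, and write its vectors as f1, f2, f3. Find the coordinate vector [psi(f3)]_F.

Compute psi(f3) = A f3 = (-7, -5, -4) in standard coordinates.
Then write this in F-coordinates: solve for y in y_1 f1 + ... + y_3 f3 = (-7, -5, -4).
This gives y = (-2, 1, -3), which is column 3 of [psi]_F.

(-2, 1, -3)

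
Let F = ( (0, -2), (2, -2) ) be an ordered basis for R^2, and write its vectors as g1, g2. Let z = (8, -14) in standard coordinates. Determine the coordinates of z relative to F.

We seek scalars with c_1 g1 + c_2 g2 = z; equivalently solve M c = z where the columns of M are g1, g2.
System: 0c_1 + 2c_2 = 8, -2c_1 - 2c_2 = -14; solving gives c_1 = 3, c_2 = 4.
Check: 3g1 + 4g2 = (8, -14).

(3, 4)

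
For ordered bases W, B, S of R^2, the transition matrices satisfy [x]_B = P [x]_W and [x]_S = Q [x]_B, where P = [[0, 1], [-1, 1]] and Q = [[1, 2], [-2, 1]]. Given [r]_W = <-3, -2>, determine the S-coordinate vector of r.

<0, 5>

First [r]_B = P [r]_W = <-2, 1>.
Then [r]_S = Q [r]_B = <0, 5>.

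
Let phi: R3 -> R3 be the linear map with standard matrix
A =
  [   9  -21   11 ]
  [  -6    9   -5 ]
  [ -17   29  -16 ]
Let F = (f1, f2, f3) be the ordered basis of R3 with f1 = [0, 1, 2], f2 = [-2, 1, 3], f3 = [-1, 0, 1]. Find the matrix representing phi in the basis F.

Let P have columns f1, ..., f3. Then [phi]_F = P^(-1) A P.
Here det P = 1, so P^(-1) is integer; computing A P first and then P^(-1)(A P) gives [[-1, 3, 2], [0, 3, -1], [-1, 0, 0]].

[[-1, 3, 2], [0, 3, -1], [-1, 0, 0]]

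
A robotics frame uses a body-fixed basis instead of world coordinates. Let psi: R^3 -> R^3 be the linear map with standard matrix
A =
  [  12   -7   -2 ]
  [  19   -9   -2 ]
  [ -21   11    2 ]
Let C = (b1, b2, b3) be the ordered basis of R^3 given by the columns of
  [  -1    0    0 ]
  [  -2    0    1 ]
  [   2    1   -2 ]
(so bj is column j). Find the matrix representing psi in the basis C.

[[2, 2, 3], [-3, 2, 3], [-1, 2, 1]]

Let P have columns b1, ..., b3. Then [psi]_C = P^(-1) A P.
Here det P = 1, so P^(-1) is integer; computing A P first and then P^(-1)(A P) gives [[2, 2, 3], [-3, 2, 3], [-1, 2, 1]].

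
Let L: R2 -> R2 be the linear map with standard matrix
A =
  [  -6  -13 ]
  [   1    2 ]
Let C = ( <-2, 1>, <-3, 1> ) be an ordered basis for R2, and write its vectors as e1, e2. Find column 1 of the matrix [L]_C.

<-1, 1>

Compute L(e1) = A e1 = <-1, 0> in standard coordinates.
Then write this in C-coordinates: solve for y in y_1 e1 + y_2 e2 = <-1, 0>.
This gives y = <-1, 1>, which is column 1 of [L]_C.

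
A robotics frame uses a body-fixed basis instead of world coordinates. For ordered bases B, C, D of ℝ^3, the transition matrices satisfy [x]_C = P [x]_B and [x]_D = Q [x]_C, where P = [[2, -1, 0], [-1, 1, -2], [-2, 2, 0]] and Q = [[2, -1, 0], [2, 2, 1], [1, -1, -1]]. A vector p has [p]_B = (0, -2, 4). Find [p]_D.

(14, -20, 16)

Apply P to get C-coordinates (2, -10, -4), then Q to get D-coordinates.
The result is [p]_D = (14, -20, 16).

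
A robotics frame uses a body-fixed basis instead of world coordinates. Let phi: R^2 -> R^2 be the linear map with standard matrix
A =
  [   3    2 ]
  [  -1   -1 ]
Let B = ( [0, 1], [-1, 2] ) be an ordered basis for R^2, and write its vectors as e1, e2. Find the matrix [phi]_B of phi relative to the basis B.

[[3, 1], [-2, -1]]

Let P have columns e1, e2. Then [phi]_B = P^(-1) A P.
Here det P = 1, so P^(-1) is integer; computing A P first and then P^(-1)(A P) gives [[3, 1], [-2, -1]].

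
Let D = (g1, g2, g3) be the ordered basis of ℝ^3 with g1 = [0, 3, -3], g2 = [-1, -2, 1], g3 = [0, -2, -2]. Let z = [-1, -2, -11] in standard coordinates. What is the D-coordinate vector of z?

[2, 1, 3]

We seek scalars with c_1 g1 + ... + c_3 g3 = z; equivalently solve M c = z where the columns of M are g1, ..., g3.
Solving this 3x3 system gives c = (2, 1, 3).
Check: 2g1 + g2 + 3g3 = [-1, -2, -11].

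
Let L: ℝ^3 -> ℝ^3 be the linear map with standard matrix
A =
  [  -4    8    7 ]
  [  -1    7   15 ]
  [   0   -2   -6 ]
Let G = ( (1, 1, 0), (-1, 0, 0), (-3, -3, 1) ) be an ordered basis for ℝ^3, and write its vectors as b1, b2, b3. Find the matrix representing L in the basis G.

[[0, 1, -3], [2, -3, 2], [-2, 0, 0]]

The j-th column of [L]_G is [L(bj)]_G.
L(b1) = A b1 = (4, 6, -2) = 0·b1 + 2b2 - 2b3, so column 1 is (0, 2, -2).
Repeating for b2, b3 and assembling the columns gives [[0, 1, -3], [2, -3, 2], [-2, 0, 0]].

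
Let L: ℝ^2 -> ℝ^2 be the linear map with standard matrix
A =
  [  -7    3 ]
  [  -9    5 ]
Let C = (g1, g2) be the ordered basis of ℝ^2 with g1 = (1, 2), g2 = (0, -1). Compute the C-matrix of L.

With P the matrix whose columns are g1, g2, [L]_C = P^(-1) A P.
Column by column: L(g1) = A g1 = (-1, 1); its C-coordinates (-1, -3) give column 1.
Continuing for each basis vector yields [L]_C = [[-1, -3], [-3, -1]].

[[-1, -3], [-3, -1]]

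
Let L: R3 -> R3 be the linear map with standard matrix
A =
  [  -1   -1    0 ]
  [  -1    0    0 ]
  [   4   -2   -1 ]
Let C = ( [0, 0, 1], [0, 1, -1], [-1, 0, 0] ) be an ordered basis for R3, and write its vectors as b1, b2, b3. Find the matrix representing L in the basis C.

[[-1, -1, -3], [0, 0, 1], [0, 1, -1]]

The j-th column of [L]_C is [L(bj)]_C.
L(b1) = A b1 = [0, 0, -1] = -b1 + 0·b2 + 0·b3, so column 1 is [-1, 0, 0].
Repeating for b2, b3 and assembling the columns gives [[-1, -1, -3], [0, 0, 1], [0, 1, -1]].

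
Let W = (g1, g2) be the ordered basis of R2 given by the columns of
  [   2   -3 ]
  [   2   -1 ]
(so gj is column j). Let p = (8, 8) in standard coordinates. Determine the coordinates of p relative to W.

(4, 0)

[p]_W is the unique c with M c = p, where M has columns g1, g2.
System: 2c_1 - 3c_2 = 8, 2c_1 - c_2 = 8; solving gives c_1 = 4, c_2 = 0.
Check: 4g1 + 0·g2 = (8, 8).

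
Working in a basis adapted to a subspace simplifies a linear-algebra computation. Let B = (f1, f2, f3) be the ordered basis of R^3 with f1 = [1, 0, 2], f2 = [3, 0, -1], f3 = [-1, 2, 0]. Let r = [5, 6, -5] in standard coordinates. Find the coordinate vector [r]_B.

We seek scalars with c_1 f1 + ... + c_3 f3 = r; equivalently solve M c = r where the columns of M are f1, ..., f3.
Solving this 3x3 system gives c = (-1, 3, 3).
Check: -f1 + 3f2 + 3f3 = [5, 6, -5].

[-1, 3, 3]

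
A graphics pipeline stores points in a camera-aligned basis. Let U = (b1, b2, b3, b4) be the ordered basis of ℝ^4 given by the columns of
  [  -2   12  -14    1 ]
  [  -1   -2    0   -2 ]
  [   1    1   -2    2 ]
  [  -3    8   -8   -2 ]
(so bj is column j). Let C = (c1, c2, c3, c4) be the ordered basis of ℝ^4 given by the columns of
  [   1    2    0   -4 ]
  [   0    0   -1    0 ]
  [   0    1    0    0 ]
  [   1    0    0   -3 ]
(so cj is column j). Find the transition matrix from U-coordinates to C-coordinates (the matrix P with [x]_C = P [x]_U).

Let M have columns bj and N have columns cj. Then for every x, N [x]_C = x = M [x]_U, so P = N^(-1) M.
Since det N = 1, N^(-1) has integer entries; multiplying gives P = [[0, 2, -2, 1], [1, 1, -2, 2], [1, 2, 0, 2], [1, -2, 2, 1]].

[[0, 2, -2, 1], [1, 1, -2, 2], [1, 2, 0, 2], [1, -2, 2, 1]]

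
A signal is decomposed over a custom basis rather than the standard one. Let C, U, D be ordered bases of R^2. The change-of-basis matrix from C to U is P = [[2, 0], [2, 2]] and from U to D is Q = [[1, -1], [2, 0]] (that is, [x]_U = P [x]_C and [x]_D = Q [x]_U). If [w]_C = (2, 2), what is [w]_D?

Apply P to get U-coordinates (4, 8), then Q to get D-coordinates.
The result is [w]_D = (-4, 8).

(-4, 8)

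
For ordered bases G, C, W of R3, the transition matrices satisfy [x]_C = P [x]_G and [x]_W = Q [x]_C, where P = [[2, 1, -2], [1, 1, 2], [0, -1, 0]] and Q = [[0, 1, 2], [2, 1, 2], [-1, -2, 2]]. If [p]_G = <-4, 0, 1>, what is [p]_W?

<-2, -22, 14>

Apply P to get C-coordinates <-10, -2, 0>, then Q to get W-coordinates.
The result is [p]_W = <-2, -22, 14>.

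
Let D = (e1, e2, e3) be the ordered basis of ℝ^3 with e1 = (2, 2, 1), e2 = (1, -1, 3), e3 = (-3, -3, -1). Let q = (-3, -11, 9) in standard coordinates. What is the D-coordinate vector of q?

Write q = c_1 e1 + ... + c_3 e3 and solve for the c_i.
Solving this 3x3 system gives c = (-2, 4, 1).
Check: -2e1 + 4e2 + e3 = (-3, -11, 9).

(-2, 4, 1)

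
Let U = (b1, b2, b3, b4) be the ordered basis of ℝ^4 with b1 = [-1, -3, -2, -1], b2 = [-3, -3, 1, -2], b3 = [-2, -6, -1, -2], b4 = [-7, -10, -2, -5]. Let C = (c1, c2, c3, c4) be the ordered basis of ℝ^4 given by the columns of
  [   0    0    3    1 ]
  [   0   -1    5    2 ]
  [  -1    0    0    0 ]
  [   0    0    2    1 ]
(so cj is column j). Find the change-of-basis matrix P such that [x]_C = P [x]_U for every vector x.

[[2, -1, 1, 2], [1, -2, 2, -2], [0, -1, 0, -2], [-1, 0, -2, -1]]

Take x = bj: its U-coordinates are the j-th standard unit vector, so P e_j — column j of P — equals [bj]_C.
b1 = 2c1 + c2 + 0·c3 - c4, giving column 1 = [2, 1, 0, -1]; repeating for each j gives P = [[2, -1, 1, 2], [1, -2, 2, -2], [0, -1, 0, -2], [-1, 0, -2, -1]].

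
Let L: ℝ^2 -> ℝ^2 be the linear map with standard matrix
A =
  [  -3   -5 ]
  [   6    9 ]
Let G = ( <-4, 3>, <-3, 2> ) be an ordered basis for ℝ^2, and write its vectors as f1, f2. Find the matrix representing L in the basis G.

The j-th column of [L]_G is [L(fj)]_G.
L(f1) = A f1 = <-3, 3> = 3f1 - 3f2, so column 1 is <3, -3>.
Repeating for f2 and assembling the columns gives [[3, -2], [-3, 3]].

[[3, -2], [-3, 3]]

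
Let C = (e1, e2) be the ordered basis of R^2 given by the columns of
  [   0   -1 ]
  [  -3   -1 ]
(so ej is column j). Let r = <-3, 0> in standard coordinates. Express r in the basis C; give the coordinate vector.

<-1, 3>

Write r = c_1 e1 + c_2 e2 and solve for the c_i.
System: 0c_1 - c_2 = -3, -3c_1 - c_2 = 0; solving gives c_1 = -1, c_2 = 3.
Check: -e1 + 3e2 = <-3, 0>.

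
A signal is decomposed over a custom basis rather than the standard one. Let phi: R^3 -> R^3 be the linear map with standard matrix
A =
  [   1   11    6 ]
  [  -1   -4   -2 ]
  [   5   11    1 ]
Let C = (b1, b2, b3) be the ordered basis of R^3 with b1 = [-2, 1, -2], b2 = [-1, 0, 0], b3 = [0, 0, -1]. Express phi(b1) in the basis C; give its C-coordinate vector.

[2, -1, -3]

Column 1 of [phi]_C is the C-coordinate vector of phi(b1).
In standard coordinates phi(b1) = A b1 = [-3, 2, -1].
Converting to C: [-3, 2, -1] = 2b1 - b2 - 3b3, so the coordinate vector is [2, -1, -3].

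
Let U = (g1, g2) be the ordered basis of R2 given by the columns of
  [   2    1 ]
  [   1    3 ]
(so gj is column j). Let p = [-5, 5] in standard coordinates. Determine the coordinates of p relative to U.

[p]_U is the unique c with M c = p, where M has columns g1, g2.
System: 2c_1 + c_2 = -5, c_1 + 3c_2 = 5; solving gives c_1 = -4, c_2 = 3.
Check: -4g1 + 3g2 = [-5, 5].

[-4, 3]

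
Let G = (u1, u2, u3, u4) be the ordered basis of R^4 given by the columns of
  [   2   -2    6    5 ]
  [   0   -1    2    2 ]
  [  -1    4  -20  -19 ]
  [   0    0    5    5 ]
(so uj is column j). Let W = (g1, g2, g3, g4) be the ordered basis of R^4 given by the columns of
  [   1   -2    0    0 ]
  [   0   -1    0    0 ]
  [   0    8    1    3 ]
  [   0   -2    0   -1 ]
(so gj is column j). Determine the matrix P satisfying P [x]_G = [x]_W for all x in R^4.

Let M have columns uj and N have columns gj. Then for every x, N [x]_W = x = M [x]_G, so P = N^(-1) M.
Since det N = 1, N^(-1) has integer entries; multiplying gives P = [[2, 0, 2, 1], [0, 1, -2, -2], [-1, 2, -1, 0], [0, -2, -1, -1]].

[[2, 0, 2, 1], [0, 1, -2, -2], [-1, 2, -1, 0], [0, -2, -1, -1]]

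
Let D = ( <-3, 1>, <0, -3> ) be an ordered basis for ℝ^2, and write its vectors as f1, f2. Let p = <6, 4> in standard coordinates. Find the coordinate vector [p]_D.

<-2, -2>

[p]_D is the unique c with M c = p, where M has columns f1, f2.
System: -3c_1 + 0c_2 = 6, c_1 - 3c_2 = 4; solving gives c_1 = -2, c_2 = -2.
Check: -2f1 - 2f2 = <6, 4>.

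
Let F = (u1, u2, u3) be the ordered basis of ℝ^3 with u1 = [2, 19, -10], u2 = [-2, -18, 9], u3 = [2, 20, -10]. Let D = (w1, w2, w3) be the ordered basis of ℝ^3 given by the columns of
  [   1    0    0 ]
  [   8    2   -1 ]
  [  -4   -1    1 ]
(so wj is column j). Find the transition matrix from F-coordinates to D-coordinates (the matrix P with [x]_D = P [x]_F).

[[2, -2, 2], [1, -1, 2], [-1, 0, 0]]

Take x = uj: its F-coordinates are the j-th standard unit vector, so P e_j — column j of P — equals [uj]_D.
u1 = 2w1 + w2 - w3, giving column 1 = [2, 1, -1]; repeating for each j gives P = [[2, -2, 2], [1, -1, 2], [-1, 0, 0]].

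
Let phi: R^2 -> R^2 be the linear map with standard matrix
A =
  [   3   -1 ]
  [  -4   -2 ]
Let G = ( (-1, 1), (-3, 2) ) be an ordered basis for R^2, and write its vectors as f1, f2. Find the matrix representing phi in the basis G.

With P the matrix whose columns are f1, f2, [phi]_G = P^(-1) A P.
Column by column: phi(f1) = A f1 = (-4, 2); its G-coordinates (-2, 2) give column 1.
Continuing for each basis vector yields [phi]_G = [[-2, 2], [2, 3]].

[[-2, 2], [2, 3]]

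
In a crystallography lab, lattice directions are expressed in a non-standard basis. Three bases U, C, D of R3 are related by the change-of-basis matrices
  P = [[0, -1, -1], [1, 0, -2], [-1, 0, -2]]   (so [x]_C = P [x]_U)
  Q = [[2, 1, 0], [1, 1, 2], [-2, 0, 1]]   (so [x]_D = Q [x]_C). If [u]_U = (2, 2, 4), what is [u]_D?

First [u]_C = P [u]_U = (-6, -6, -10).
Then [u]_D = Q [u]_C = (-18, -32, 2).

(-18, -32, 2)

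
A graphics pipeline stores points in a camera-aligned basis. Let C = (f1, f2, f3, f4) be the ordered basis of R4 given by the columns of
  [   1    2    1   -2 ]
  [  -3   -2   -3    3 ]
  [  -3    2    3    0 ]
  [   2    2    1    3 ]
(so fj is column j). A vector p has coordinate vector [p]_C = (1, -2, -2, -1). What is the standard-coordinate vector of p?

The coordinates say p = f1 - 2f2 - 2f3 - f4; adding the scaled basis vectors gives (-3, 4, -13, -7).

(-3, 4, -13, -7)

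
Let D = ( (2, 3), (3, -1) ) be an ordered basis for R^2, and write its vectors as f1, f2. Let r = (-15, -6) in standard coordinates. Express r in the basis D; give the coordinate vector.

Write r = c_1 f1 + c_2 f2 and solve for the c_i.
System: 2c_1 + 3c_2 = -15, 3c_1 - c_2 = -6; solving gives c_1 = -3, c_2 = -3.
Check: -3f1 - 3f2 = (-15, -6).

(-3, -3)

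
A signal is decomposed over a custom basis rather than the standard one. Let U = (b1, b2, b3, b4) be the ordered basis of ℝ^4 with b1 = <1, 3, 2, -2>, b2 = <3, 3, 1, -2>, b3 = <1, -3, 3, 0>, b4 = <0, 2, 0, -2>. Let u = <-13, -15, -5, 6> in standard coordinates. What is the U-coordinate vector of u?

Write u = c_1 b1 + ... + c_4 b4 and solve for the c_i.
Solving this 4x4 system gives c = (-2, -4, 1, 3).
Check: -2b1 - 4b2 + b3 + 3b4 = <-13, -15, -5, 6>.

<-2, -4, 1, 3>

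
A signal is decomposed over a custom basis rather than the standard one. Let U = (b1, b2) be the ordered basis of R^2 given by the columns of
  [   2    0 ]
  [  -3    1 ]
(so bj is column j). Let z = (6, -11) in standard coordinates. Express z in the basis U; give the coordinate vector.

Write z = c_1 b1 + c_2 b2 and solve for the c_i.
System: 2c_1 + 0c_2 = 6, -3c_1 + c_2 = -11; solving gives c_1 = 3, c_2 = -2.
Check: 3b1 - 2b2 = (6, -11).

(3, -2)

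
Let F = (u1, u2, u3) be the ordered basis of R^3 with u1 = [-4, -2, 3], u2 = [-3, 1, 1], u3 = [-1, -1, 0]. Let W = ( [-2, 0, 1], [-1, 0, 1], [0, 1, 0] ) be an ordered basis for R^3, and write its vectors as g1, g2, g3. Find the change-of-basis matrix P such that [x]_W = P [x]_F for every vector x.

Column j of P is [uj]_W, since P maps F-coordinates to W-coordinates.
Expressing u1 in W: u1 = g1 + 2g2 - 2g3, so column 1 of P is [1, 2, -2].
Doing the same for each uj gives P = [[1, 2, 1], [2, -1, -1], [-2, 1, -1]].

[[1, 2, 1], [2, -1, -1], [-2, 1, -1]]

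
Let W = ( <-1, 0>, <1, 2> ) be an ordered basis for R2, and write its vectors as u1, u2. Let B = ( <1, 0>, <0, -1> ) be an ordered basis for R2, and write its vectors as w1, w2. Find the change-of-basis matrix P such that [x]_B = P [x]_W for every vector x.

[[-1, 1], [0, -2]]

Column j of P is [uj]_B, since P maps W-coordinates to B-coordinates.
Expressing u1 in B: u1 = -w1 + 0·w2, so column 1 of P is <-1, 0>.
Doing the same for each uj gives P = [[-1, 1], [0, -2]].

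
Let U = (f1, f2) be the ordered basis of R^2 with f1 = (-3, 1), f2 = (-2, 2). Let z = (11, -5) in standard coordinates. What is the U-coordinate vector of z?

(-3, -1)

Write z = c_1 f1 + c_2 f2 and solve for the c_i.
System: -3c_1 - 2c_2 = 11, c_1 + 2c_2 = -5; solving gives c_1 = -3, c_2 = -1.
Check: -3f1 - f2 = (11, -5).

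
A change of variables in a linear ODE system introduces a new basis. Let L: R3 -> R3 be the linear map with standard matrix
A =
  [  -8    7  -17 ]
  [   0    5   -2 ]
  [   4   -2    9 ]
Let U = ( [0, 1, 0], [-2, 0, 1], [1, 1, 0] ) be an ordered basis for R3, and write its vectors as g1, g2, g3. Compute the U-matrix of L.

[[2, -3, 2], [-2, 1, 2], [3, 1, 3]]

Let P have columns g1, ..., g3. Then [L]_U = P^(-1) A P.
Here det P = 1, so P^(-1) is integer; computing A P first and then P^(-1)(A P) gives [[2, -3, 2], [-2, 1, 2], [3, 1, 3]].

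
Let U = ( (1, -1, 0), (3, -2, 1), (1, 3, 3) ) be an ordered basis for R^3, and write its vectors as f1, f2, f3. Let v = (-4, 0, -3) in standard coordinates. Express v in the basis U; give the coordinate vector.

(-3, 0, -1)

[v]_U is the unique c with M c = v, where M has columns f1, ..., f3.
Row-reducing the augmented matrix [M | v] gives c = (-3, 0, -1).
Check: -3f1 + 0·f2 - f3 = (-4, 0, -3).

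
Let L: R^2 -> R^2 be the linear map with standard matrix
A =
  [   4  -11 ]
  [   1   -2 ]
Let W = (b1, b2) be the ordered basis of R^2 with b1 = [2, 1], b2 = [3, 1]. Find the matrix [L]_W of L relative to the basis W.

[[3, 2], [-3, -1]]

With P the matrix whose columns are b1, b2, [L]_W = P^(-1) A P.
Column by column: L(b1) = A b1 = [-3, 0]; its W-coordinates [3, -3] give column 1.
Continuing for each basis vector yields [L]_W = [[3, 2], [-3, -1]].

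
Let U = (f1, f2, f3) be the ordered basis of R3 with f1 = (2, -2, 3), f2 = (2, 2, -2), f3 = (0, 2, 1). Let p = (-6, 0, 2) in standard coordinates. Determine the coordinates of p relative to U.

Write p = c_1 f1 + ... + c_3 f3 and solve for the c_i.
Row-reducing the augmented matrix [M | p] gives c = (-1, -2, 1).
Check: -f1 - 2f2 + f3 = (-6, 0, 2).

(-1, -2, 1)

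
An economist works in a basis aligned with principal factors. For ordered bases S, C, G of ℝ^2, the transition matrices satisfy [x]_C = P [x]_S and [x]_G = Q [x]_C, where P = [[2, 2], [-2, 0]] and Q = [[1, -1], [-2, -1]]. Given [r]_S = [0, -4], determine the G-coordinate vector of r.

[-8, 16]

Apply P to get C-coordinates [-8, 0], then Q to get G-coordinates.
The result is [r]_G = [-8, 16].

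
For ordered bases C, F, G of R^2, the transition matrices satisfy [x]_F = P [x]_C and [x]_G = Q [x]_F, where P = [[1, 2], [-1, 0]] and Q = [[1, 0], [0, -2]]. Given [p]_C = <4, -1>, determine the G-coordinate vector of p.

<2, 8>

First [p]_F = P [p]_C = <2, -4>.
Then [p]_G = Q [p]_F = <2, 8>.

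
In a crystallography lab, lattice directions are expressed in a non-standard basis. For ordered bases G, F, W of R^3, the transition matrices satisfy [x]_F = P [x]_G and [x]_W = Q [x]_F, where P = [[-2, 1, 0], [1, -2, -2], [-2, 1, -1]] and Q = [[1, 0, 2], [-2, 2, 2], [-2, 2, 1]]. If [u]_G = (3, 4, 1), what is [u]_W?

(-8, -16, -13)

First [u]_F = P [u]_G = (-2, -7, -3).
Then [u]_W = Q [u]_F = (-8, -16, -13).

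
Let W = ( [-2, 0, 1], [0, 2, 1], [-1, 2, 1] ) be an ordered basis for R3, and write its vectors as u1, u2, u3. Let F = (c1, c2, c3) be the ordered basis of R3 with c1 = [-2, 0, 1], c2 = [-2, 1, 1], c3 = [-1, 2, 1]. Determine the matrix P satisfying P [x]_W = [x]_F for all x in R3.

[[1, 1, 0], [0, -2, 0], [0, 2, 1]]

Take x = uj: its W-coordinates are the j-th standard unit vector, so P e_j — column j of P — equals [uj]_F.
u1 = c1 + 0·c2 + 0·c3, giving column 1 = [1, 0, 0]; repeating for each j gives P = [[1, 1, 0], [0, -2, 0], [0, 2, 1]].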